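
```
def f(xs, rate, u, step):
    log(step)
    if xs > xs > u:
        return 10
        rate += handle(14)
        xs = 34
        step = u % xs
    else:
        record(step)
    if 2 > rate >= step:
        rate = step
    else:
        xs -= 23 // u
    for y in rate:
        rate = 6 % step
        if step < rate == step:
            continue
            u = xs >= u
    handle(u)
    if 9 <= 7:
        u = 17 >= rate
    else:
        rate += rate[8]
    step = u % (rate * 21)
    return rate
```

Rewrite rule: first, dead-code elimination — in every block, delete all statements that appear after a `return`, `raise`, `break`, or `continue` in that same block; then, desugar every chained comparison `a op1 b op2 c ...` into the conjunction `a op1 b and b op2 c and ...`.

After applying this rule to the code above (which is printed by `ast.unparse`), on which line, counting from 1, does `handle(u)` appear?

15

Transformed code:
def f(xs, rate, u, step):
    log(step)
    if xs > xs and xs > u:
        return 10
    else:
        record(step)
    if 2 > rate and rate >= step:
        rate = step
    else:
        xs -= 23 // u
    for y in rate:
        rate = 6 % step
        if step < rate and rate == step:
            continue
    handle(u)
    if 9 <= 7:
        u = 17 >= rate
    else:
        rate += rate[8]
    step = u % (rate * 21)
    return rate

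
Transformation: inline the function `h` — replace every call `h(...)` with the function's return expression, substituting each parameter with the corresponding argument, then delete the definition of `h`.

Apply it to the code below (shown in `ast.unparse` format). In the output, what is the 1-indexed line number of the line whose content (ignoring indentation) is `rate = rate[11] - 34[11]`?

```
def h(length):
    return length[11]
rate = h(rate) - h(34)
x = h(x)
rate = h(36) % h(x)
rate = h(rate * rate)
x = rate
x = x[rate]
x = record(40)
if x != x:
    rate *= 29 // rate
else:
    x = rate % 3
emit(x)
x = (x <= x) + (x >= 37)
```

1

Transformed code:
rate = rate[11] - 34[11]
x = x[11]
rate = 36[11] % x[11]
rate = (rate * rate)[11]
x = rate
x = x[rate]
x = record(40)
if x != x:
    rate *= 29 // rate
else:
    x = rate % 3
emit(x)
x = (x <= x) + (x >= 37)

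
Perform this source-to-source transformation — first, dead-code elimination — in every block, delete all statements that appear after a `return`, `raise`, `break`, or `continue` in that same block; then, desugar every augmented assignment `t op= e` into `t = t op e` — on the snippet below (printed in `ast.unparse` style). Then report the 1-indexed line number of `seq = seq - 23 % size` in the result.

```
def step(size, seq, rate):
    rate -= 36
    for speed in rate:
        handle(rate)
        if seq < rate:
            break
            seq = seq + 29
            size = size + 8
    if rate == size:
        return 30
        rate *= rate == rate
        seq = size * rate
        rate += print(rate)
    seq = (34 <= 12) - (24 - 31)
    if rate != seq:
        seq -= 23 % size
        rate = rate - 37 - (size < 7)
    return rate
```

11

Transformed code:
def step(size, seq, rate):
    rate = rate - 36
    for speed in rate:
        handle(rate)
        if seq < rate:
            break
    if rate == size:
        return 30
    seq = (34 <= 12) - (24 - 31)
    if rate != seq:
        seq = seq - 23 % size
        rate = rate - 37 - (size < 7)
    return rate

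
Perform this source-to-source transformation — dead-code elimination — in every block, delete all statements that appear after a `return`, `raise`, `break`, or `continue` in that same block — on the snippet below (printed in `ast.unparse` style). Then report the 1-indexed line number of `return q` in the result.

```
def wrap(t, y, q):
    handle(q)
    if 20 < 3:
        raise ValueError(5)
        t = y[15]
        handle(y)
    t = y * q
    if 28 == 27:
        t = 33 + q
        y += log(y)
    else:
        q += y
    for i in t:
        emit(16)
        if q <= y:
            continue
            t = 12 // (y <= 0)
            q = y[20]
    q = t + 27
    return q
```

Transformed code:
def wrap(t, y, q):
    handle(q)
    if 20 < 3:
        raise ValueError(5)
    t = y * q
    if 28 == 27:
        t = 33 + q
        y += log(y)
    else:
        q += y
    for i in t:
        emit(16)
        if q <= y:
            continue
    q = t + 27
    return q

16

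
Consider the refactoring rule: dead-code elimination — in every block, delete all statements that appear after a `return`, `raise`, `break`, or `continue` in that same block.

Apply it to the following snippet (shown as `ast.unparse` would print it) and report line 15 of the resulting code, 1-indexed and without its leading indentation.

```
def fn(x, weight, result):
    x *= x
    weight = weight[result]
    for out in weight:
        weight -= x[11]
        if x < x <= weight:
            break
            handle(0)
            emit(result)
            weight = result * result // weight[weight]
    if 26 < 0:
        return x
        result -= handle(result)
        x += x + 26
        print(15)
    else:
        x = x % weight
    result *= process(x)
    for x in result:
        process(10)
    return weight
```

return weight

Transformed code:
def fn(x, weight, result):
    x *= x
    weight = weight[result]
    for out in weight:
        weight -= x[11]
        if x < x <= weight:
            break
    if 26 < 0:
        return x
    else:
        x = x % weight
    result *= process(x)
    for x in result:
        process(10)
    return weight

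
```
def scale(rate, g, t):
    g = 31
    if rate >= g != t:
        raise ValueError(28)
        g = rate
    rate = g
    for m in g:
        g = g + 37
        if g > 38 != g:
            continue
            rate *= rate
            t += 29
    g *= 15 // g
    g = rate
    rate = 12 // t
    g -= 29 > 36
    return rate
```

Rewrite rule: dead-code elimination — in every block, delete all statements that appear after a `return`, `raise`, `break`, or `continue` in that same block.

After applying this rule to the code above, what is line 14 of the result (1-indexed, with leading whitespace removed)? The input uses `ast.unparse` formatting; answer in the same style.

return rate

Transformed code:
def scale(rate, g, t):
    g = 31
    if rate >= g != t:
        raise ValueError(28)
    rate = g
    for m in g:
        g = g + 37
        if g > 38 != g:
            continue
    g *= 15 // g
    g = rate
    rate = 12 // t
    g -= 29 > 36
    return rate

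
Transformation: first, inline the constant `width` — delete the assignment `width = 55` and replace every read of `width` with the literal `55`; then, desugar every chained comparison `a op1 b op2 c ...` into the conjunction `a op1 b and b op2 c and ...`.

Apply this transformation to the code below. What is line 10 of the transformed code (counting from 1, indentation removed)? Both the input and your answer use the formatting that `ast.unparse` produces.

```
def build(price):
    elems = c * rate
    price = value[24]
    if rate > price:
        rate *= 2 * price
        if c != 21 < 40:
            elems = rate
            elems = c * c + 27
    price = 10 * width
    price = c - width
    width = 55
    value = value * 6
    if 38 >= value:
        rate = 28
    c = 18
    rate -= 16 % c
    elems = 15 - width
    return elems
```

Transformed code:
def build(price):
    elems = c * rate
    price = value[24]
    if rate > price:
        rate *= 2 * price
        if c != 21 and 21 < 40:
            elems = rate
            elems = c * c + 27
    price = 10 * 55
    price = c - 55
    value = value * 6
    if 38 >= value:
        rate = 28
    c = 18
    rate -= 16 % c
    elems = 15 - 55
    return elems

price = c - 55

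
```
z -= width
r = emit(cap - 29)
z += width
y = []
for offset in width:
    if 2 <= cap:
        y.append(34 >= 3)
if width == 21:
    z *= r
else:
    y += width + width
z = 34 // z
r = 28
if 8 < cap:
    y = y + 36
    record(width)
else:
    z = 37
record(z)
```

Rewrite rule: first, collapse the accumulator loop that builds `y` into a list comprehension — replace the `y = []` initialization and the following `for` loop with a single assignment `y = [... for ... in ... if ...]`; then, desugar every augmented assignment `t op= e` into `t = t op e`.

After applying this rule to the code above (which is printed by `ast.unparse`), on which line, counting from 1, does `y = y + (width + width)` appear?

8

Transformed code:
z = z - width
r = emit(cap - 29)
z = z + width
y = [34 >= 3 for offset in width if 2 <= cap]
if width == 21:
    z = z * r
else:
    y = y + (width + width)
z = 34 // z
r = 28
if 8 < cap:
    y = y + 36
    record(width)
else:
    z = 37
record(z)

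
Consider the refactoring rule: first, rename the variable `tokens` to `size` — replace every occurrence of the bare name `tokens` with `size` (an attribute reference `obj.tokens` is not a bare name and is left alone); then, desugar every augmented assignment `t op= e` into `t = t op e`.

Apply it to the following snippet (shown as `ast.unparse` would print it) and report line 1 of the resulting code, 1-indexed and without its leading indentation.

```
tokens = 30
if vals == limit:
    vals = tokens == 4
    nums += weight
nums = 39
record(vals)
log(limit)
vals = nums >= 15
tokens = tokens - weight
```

size = 30

Transformed code:
size = 30
if vals == limit:
    vals = size == 4
    nums = nums + weight
nums = 39
record(vals)
log(limit)
vals = nums >= 15
size = size - weight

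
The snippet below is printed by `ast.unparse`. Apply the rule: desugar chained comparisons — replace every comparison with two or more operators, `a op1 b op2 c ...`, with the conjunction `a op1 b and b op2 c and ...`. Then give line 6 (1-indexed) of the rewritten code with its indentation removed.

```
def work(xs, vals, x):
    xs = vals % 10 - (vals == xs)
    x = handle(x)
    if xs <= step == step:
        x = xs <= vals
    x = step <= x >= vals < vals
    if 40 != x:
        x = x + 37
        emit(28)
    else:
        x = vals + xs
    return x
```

x = step <= x and x >= vals and (vals < vals)

Transformed code:
def work(xs, vals, x):
    xs = vals % 10 - (vals == xs)
    x = handle(x)
    if xs <= step and step == step:
        x = xs <= vals
    x = step <= x and x >= vals and (vals < vals)
    if 40 != x:
        x = x + 37
        emit(28)
    else:
        x = vals + xs
    return x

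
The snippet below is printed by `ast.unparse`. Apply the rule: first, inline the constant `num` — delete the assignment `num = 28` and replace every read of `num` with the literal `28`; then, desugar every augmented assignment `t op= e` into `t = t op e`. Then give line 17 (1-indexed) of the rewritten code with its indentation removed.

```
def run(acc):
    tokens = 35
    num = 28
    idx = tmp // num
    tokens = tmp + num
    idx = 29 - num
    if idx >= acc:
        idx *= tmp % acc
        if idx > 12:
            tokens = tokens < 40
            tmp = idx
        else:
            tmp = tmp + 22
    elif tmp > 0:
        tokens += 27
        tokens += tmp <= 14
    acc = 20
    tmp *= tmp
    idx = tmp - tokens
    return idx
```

tmp = tmp * tmp

Transformed code:
def run(acc):
    tokens = 35
    idx = tmp // 28
    tokens = tmp + 28
    idx = 29 - 28
    if idx >= acc:
        idx = idx * (tmp % acc)
        if idx > 12:
            tokens = tokens < 40
            tmp = idx
        else:
            tmp = tmp + 22
    elif tmp > 0:
        tokens = tokens + 27
        tokens = tokens + (tmp <= 14)
    acc = 20
    tmp = tmp * tmp
    idx = tmp - tokens
    return idx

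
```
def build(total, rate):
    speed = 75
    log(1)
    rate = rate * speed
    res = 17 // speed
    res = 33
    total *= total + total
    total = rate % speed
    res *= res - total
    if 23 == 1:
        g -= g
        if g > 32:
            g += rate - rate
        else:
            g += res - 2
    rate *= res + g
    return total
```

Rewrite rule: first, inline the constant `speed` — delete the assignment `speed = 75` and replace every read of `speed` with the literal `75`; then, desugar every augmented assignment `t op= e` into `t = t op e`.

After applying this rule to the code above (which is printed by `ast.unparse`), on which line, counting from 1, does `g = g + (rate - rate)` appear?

Transformed code:
def build(total, rate):
    log(1)
    rate = rate * 75
    res = 17 // 75
    res = 33
    total = total * (total + total)
    total = rate % 75
    res = res * (res - total)
    if 23 == 1:
        g = g - g
        if g > 32:
            g = g + (rate - rate)
        else:
            g = g + (res - 2)
    rate = rate * (res + g)
    return total

12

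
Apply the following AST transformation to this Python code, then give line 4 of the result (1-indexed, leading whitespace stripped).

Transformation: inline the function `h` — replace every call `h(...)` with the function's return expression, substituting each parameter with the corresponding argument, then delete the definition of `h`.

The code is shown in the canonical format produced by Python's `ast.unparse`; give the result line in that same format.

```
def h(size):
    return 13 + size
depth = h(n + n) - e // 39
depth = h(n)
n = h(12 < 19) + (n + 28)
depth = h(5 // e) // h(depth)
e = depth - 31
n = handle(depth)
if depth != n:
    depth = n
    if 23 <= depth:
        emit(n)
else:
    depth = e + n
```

depth = (13 + 5 // e) // (13 + depth)

Transformed code:
depth = 13 + (n + n) - e // 39
depth = 13 + n
n = 13 + (12 < 19) + (n + 28)
depth = (13 + 5 // e) // (13 + depth)
e = depth - 31
n = handle(depth)
if depth != n:
    depth = n
    if 23 <= depth:
        emit(n)
else:
    depth = e + n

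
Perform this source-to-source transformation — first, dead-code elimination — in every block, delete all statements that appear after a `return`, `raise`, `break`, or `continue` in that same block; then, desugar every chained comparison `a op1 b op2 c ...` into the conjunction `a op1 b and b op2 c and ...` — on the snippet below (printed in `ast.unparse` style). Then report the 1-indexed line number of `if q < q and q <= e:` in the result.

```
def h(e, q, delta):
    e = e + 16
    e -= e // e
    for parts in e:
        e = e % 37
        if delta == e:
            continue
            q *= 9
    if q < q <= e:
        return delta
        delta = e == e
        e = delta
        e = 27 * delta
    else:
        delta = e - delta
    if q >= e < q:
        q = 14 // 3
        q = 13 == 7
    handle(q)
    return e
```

8

Transformed code:
def h(e, q, delta):
    e = e + 16
    e -= e // e
    for parts in e:
        e = e % 37
        if delta == e:
            continue
    if q < q and q <= e:
        return delta
    else:
        delta = e - delta
    if q >= e and e < q:
        q = 14 // 3
        q = 13 == 7
    handle(q)
    return e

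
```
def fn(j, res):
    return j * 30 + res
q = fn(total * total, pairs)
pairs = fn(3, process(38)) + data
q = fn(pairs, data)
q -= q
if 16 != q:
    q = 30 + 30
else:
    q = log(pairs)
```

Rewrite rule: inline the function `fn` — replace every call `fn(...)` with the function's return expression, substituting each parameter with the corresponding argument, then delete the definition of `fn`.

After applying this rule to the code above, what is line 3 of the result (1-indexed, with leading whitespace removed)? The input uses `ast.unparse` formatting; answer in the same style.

q = pairs * 30 + data

Transformed code:
q = total * total * 30 + pairs
pairs = 3 * 30 + process(38) + data
q = pairs * 30 + data
q -= q
if 16 != q:
    q = 30 + 30
else:
    q = log(pairs)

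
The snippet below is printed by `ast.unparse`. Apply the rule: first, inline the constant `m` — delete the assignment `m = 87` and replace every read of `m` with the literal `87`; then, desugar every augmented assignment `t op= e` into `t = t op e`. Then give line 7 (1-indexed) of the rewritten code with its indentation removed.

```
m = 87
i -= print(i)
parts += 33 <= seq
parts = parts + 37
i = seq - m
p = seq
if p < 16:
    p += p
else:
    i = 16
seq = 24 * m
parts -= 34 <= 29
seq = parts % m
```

p = p + p

Transformed code:
i = i - print(i)
parts = parts + (33 <= seq)
parts = parts + 37
i = seq - 87
p = seq
if p < 16:
    p = p + p
else:
    i = 16
seq = 24 * 87
parts = parts - (34 <= 29)
seq = parts % 87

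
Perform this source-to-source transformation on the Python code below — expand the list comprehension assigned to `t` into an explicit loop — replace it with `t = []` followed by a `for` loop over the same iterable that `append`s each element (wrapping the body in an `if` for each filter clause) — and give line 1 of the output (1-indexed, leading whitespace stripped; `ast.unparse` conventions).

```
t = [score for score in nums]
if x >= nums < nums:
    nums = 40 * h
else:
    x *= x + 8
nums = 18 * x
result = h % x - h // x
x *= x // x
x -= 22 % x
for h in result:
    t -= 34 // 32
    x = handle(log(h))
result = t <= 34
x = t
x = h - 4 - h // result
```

t = []

Transformed code:
t = []
for score in nums:
    t.append(score)
if x >= nums < nums:
    nums = 40 * h
else:
    x *= x + 8
nums = 18 * x
result = h % x - h // x
x *= x // x
x -= 22 % x
for h in result:
    t -= 34 // 32
    x = handle(log(h))
result = t <= 34
x = t
x = h - 4 - h // result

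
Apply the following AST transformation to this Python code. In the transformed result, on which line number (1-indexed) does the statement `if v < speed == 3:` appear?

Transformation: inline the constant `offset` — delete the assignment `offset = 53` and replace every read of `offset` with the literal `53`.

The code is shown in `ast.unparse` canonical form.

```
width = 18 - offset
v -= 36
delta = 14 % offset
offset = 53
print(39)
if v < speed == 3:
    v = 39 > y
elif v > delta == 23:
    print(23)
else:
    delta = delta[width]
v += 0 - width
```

5

Transformed code:
width = 18 - 53
v -= 36
delta = 14 % 53
print(39)
if v < speed == 3:
    v = 39 > y
elif v > delta == 23:
    print(23)
else:
    delta = delta[width]
v += 0 - width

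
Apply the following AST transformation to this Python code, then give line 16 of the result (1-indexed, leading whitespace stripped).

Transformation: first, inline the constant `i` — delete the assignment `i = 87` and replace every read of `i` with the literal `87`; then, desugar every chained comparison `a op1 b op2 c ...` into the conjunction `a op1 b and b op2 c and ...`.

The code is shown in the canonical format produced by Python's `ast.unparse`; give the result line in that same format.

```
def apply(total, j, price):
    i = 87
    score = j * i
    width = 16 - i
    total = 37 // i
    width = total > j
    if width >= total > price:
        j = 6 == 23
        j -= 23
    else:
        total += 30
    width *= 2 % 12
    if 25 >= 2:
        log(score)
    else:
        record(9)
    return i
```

return 87

Transformed code:
def apply(total, j, price):
    score = j * 87
    width = 16 - 87
    total = 37 // 87
    width = total > j
    if width >= total and total > price:
        j = 6 == 23
        j -= 23
    else:
        total += 30
    width *= 2 % 12
    if 25 >= 2:
        log(score)
    else:
        record(9)
    return 87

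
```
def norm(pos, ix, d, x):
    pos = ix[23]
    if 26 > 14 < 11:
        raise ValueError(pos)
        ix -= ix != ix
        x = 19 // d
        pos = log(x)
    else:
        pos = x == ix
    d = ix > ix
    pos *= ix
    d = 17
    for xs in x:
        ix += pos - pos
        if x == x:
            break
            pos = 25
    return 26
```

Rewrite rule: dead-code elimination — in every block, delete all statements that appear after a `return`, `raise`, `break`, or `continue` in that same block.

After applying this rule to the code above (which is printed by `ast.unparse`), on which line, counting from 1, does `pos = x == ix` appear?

6

Transformed code:
def norm(pos, ix, d, x):
    pos = ix[23]
    if 26 > 14 < 11:
        raise ValueError(pos)
    else:
        pos = x == ix
    d = ix > ix
    pos *= ix
    d = 17
    for xs in x:
        ix += pos - pos
        if x == x:
            break
    return 26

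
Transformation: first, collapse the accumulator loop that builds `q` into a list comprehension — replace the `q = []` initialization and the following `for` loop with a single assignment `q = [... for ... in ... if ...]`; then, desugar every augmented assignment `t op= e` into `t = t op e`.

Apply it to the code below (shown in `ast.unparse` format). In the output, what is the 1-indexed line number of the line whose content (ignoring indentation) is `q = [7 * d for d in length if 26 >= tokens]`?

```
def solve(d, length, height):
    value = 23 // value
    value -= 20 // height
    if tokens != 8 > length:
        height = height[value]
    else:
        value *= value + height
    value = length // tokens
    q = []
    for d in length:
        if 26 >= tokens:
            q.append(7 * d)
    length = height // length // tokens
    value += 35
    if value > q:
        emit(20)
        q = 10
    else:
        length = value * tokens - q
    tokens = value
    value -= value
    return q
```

Transformed code:
def solve(d, length, height):
    value = 23 // value
    value = value - 20 // height
    if tokens != 8 > length:
        height = height[value]
    else:
        value = value * (value + height)
    value = length // tokens
    q = [7 * d for d in length if 26 >= tokens]
    length = height // length // tokens
    value = value + 35
    if value > q:
        emit(20)
        q = 10
    else:
        length = value * tokens - q
    tokens = value
    value = value - value
    return q

9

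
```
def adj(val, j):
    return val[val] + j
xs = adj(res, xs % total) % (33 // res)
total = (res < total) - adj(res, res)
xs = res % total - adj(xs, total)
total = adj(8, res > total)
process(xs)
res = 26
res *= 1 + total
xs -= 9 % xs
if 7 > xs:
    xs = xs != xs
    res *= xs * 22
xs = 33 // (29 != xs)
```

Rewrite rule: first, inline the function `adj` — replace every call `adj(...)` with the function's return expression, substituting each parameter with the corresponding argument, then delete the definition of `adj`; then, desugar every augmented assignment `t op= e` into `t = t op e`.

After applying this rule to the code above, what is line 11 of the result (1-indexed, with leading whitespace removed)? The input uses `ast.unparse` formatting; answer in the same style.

res = res * (xs * 22)

Transformed code:
xs = (res[res] + xs % total) % (33 // res)
total = (res < total) - (res[res] + res)
xs = res % total - (xs[xs] + total)
total = 8[8] + (res > total)
process(xs)
res = 26
res = res * (1 + total)
xs = xs - 9 % xs
if 7 > xs:
    xs = xs != xs
    res = res * (xs * 22)
xs = 33 // (29 != xs)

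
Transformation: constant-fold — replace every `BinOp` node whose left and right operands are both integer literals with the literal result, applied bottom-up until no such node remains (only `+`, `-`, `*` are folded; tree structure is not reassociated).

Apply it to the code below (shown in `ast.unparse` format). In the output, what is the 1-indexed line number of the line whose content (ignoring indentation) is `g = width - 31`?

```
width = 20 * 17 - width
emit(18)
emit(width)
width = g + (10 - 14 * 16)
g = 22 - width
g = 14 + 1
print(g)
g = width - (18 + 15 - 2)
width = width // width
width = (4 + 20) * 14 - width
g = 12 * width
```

8

Transformed code:
width = 340 - width
emit(18)
emit(width)
width = g + -214
g = 22 - width
g = 15
print(g)
g = width - 31
width = width // width
width = 336 - width
g = 12 * width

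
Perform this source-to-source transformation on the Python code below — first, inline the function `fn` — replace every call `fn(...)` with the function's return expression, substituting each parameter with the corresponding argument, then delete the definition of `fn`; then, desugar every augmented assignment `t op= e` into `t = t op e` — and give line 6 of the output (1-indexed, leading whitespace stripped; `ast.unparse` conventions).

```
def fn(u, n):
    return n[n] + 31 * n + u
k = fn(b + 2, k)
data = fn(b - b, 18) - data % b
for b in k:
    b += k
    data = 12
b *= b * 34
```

b = b * (b * 34)

Transformed code:
k = k[k] + 31 * k + (b + 2)
data = 18[18] + 31 * 18 + (b - b) - data % b
for b in k:
    b = b + k
    data = 12
b = b * (b * 34)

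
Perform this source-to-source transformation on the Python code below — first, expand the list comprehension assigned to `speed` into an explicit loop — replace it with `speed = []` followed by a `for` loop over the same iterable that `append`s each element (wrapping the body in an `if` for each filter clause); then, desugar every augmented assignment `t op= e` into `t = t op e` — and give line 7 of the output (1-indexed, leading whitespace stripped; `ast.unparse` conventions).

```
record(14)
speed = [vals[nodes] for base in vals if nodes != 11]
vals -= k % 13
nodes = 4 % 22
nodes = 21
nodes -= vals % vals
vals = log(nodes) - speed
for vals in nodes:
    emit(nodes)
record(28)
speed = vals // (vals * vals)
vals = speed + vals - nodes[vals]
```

nodes = 4 % 22

Transformed code:
record(14)
speed = []
for base in vals:
    if nodes != 11:
        speed.append(vals[nodes])
vals = vals - k % 13
nodes = 4 % 22
nodes = 21
nodes = nodes - vals % vals
vals = log(nodes) - speed
for vals in nodes:
    emit(nodes)
record(28)
speed = vals // (vals * vals)
vals = speed + vals - nodes[vals]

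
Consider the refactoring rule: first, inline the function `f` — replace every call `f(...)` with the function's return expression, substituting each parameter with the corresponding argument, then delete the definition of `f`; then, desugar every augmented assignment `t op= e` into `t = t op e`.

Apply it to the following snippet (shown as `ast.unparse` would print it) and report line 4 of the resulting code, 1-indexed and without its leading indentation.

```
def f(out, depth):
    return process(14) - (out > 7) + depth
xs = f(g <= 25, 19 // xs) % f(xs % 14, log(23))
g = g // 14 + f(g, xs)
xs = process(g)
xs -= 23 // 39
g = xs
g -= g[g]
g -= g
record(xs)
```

xs = xs - 23 // 39

Transformed code:
xs = (process(14) - ((g <= 25) > 7) + 19 // xs) % (process(14) - (xs % 14 > 7) + log(23))
g = g // 14 + (process(14) - (g > 7) + xs)
xs = process(g)
xs = xs - 23 // 39
g = xs
g = g - g[g]
g = g - g
record(xs)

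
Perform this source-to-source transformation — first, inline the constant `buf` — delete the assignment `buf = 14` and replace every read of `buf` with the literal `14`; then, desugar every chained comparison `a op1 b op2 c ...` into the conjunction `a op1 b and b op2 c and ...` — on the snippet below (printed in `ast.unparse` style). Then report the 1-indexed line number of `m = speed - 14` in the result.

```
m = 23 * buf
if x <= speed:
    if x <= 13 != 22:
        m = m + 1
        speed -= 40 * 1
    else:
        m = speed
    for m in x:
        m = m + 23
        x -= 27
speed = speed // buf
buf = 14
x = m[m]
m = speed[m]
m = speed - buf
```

Transformed code:
m = 23 * 14
if x <= speed:
    if x <= 13 and 13 != 22:
        m = m + 1
        speed -= 40 * 1
    else:
        m = speed
    for m in x:
        m = m + 23
        x -= 27
speed = speed // 14
x = m[m]
m = speed[m]
m = speed - 14

14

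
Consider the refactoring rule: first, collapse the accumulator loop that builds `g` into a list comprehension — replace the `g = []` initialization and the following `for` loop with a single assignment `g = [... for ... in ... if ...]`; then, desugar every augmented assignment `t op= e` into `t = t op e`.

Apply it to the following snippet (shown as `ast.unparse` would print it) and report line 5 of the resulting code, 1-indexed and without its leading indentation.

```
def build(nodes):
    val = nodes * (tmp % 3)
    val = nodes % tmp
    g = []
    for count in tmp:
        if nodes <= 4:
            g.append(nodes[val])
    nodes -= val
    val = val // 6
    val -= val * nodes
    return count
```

nodes = nodes - val

Transformed code:
def build(nodes):
    val = nodes * (tmp % 3)
    val = nodes % tmp
    g = [nodes[val] for count in tmp if nodes <= 4]
    nodes = nodes - val
    val = val // 6
    val = val - val * nodes
    return count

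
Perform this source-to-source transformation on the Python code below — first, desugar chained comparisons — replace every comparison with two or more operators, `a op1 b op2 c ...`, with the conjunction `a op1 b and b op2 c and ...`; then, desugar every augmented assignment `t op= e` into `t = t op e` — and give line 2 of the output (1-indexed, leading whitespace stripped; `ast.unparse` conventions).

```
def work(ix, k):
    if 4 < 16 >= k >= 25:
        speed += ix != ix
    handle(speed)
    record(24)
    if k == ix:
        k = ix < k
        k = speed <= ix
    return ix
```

Transformed code:
def work(ix, k):
    if 4 < 16 and 16 >= k and (k >= 25):
        speed = speed + (ix != ix)
    handle(speed)
    record(24)
    if k == ix:
        k = ix < k
        k = speed <= ix
    return ix

if 4 < 16 and 16 >= k and (k >= 25):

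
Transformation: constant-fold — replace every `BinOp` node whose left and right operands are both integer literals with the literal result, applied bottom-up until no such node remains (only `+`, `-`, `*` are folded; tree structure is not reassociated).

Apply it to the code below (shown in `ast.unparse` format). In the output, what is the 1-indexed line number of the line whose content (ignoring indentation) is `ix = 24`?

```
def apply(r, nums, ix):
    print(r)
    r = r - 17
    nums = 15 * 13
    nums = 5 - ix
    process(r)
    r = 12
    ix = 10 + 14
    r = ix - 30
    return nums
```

Transformed code:
def apply(r, nums, ix):
    print(r)
    r = r - 17
    nums = 195
    nums = 5 - ix
    process(r)
    r = 12
    ix = 24
    r = ix - 30
    return nums

8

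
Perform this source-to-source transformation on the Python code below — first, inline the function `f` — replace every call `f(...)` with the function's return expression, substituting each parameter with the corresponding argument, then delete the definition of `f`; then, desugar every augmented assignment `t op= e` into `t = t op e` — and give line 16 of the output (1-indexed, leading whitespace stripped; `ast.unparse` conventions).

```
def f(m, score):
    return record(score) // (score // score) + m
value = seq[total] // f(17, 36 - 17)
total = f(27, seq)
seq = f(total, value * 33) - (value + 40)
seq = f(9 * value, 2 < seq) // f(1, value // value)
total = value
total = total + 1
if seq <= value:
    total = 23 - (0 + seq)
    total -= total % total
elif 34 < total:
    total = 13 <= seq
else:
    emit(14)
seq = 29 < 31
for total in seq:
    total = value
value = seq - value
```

Transformed code:
value = seq[total] // (record(36 - 17) // ((36 - 17) // (36 - 17)) + 17)
total = record(seq) // (seq // seq) + 27
seq = record(value * 33) // (value * 33 // (value * 33)) + total - (value + 40)
seq = (record(2 < seq) // ((2 < seq) // (2 < seq)) + 9 * value) // (record(value // value) // (value // value // (value // value)) + 1)
total = value
total = total + 1
if seq <= value:
    total = 23 - (0 + seq)
    total = total - total % total
elif 34 < total:
    total = 13 <= seq
else:
    emit(14)
seq = 29 < 31
for total in seq:
    total = value
value = seq - value

total = value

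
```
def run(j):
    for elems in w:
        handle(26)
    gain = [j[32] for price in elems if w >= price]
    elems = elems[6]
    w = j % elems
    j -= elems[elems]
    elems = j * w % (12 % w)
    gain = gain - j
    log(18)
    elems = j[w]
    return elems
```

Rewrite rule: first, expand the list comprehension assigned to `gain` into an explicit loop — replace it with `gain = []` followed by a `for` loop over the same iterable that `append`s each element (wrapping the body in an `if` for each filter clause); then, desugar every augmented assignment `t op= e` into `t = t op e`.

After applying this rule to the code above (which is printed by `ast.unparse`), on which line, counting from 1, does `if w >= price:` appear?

6

Transformed code:
def run(j):
    for elems in w:
        handle(26)
    gain = []
    for price in elems:
        if w >= price:
            gain.append(j[32])
    elems = elems[6]
    w = j % elems
    j = j - elems[elems]
    elems = j * w % (12 % w)
    gain = gain - j
    log(18)
    elems = j[w]
    return elems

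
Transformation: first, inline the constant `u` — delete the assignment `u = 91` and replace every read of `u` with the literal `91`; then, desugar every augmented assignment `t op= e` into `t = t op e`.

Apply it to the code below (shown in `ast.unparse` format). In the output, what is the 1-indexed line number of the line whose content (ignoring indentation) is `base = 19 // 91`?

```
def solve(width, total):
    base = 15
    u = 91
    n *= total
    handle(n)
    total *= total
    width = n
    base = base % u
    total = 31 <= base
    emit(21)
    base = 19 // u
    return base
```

10

Transformed code:
def solve(width, total):
    base = 15
    n = n * total
    handle(n)
    total = total * total
    width = n
    base = base % 91
    total = 31 <= base
    emit(21)
    base = 19 // 91
    return base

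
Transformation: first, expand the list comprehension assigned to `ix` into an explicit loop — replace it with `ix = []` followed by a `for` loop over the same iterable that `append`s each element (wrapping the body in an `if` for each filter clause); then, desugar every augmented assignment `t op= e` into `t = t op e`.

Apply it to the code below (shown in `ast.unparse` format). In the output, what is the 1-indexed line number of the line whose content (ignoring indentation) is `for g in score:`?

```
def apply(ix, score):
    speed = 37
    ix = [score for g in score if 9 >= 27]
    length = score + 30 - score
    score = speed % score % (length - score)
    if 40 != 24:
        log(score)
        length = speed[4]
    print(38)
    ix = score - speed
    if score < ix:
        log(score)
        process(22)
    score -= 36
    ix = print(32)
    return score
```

4

Transformed code:
def apply(ix, score):
    speed = 37
    ix = []
    for g in score:
        if 9 >= 27:
            ix.append(score)
    length = score + 30 - score
    score = speed % score % (length - score)
    if 40 != 24:
        log(score)
        length = speed[4]
    print(38)
    ix = score - speed
    if score < ix:
        log(score)
        process(22)
    score = score - 36
    ix = print(32)
    return score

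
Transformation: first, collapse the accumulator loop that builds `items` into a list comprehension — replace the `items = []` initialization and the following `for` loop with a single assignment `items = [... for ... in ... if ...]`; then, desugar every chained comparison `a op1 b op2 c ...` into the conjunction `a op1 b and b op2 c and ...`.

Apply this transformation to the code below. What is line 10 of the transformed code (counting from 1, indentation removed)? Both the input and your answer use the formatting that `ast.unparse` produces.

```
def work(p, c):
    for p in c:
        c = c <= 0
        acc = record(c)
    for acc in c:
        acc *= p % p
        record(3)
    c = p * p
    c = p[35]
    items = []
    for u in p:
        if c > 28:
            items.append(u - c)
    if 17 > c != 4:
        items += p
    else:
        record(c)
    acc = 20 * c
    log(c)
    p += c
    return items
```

Transformed code:
def work(p, c):
    for p in c:
        c = c <= 0
        acc = record(c)
    for acc in c:
        acc *= p % p
        record(3)
    c = p * p
    c = p[35]
    items = [u - c for u in p if c > 28]
    if 17 > c and c != 4:
        items += p
    else:
        record(c)
    acc = 20 * c
    log(c)
    p += c
    return items

items = [u - c for u in p if c > 28]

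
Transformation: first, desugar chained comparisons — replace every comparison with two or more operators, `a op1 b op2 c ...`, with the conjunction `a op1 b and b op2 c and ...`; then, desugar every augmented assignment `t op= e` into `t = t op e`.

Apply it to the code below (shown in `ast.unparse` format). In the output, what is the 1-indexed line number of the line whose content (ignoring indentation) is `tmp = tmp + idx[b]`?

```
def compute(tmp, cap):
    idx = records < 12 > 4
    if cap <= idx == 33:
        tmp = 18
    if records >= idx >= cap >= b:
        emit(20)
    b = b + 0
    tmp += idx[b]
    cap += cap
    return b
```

Transformed code:
def compute(tmp, cap):
    idx = records < 12 and 12 > 4
    if cap <= idx and idx == 33:
        tmp = 18
    if records >= idx and idx >= cap and (cap >= b):
        emit(20)
    b = b + 0
    tmp = tmp + idx[b]
    cap = cap + cap
    return b

8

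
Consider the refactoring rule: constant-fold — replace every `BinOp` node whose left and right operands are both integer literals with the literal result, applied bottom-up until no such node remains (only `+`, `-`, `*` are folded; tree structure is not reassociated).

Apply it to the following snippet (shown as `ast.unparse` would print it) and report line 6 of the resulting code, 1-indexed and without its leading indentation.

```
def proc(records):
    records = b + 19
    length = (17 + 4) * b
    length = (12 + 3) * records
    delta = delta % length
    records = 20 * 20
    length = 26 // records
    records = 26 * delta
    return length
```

Transformed code:
def proc(records):
    records = b + 19
    length = 21 * b
    length = 15 * records
    delta = delta % length
    records = 400
    length = 26 // records
    records = 26 * delta
    return length

records = 400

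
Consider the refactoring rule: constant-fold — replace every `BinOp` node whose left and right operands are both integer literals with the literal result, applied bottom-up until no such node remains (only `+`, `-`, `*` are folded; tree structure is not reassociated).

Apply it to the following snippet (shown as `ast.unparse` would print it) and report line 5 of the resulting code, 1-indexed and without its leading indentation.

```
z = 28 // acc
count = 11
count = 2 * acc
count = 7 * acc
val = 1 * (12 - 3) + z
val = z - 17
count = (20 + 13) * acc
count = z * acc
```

Transformed code:
z = 28 // acc
count = 11
count = 2 * acc
count = 7 * acc
val = 9 + z
val = z - 17
count = 33 * acc
count = z * acc

val = 9 + z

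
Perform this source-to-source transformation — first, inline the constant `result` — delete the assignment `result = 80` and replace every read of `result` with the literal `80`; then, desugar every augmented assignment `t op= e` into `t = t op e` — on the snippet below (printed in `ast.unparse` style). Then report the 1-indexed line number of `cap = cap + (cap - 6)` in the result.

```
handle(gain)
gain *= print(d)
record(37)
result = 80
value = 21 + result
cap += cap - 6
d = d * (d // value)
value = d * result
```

Transformed code:
handle(gain)
gain = gain * print(d)
record(37)
value = 21 + 80
cap = cap + (cap - 6)
d = d * (d // value)
value = d * 80

5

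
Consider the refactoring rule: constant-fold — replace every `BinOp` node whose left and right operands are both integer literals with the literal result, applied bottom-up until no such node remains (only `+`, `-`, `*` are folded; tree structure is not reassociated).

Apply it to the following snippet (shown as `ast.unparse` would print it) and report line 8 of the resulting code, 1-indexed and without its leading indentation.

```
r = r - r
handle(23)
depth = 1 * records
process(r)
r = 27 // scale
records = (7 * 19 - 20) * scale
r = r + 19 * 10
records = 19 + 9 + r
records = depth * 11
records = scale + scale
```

Transformed code:
r = r - r
handle(23)
depth = 1 * records
process(r)
r = 27 // scale
records = 113 * scale
r = r + 190
records = 28 + r
records = depth * 11
records = scale + scale

records = 28 + r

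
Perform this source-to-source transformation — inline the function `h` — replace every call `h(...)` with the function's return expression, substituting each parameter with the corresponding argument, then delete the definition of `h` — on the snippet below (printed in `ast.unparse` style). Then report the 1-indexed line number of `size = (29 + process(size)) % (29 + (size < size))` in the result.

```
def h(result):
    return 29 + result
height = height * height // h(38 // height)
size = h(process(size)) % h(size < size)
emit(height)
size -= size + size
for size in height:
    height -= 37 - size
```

Transformed code:
height = height * height // (29 + 38 // height)
size = (29 + process(size)) % (29 + (size < size))
emit(height)
size -= size + size
for size in height:
    height -= 37 - size

2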